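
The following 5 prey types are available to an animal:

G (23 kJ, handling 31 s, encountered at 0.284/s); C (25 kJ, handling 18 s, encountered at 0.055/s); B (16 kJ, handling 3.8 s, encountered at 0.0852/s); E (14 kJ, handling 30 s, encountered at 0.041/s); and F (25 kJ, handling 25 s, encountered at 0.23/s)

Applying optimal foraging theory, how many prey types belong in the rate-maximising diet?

2

Profitabilities (E/h, kJ/s): B 4.21, C 1.39, F 1, G 0.742, E 0.467. Add prey in this order while the next type's profitability exceeds the intake rate on those already taken.
Rate on top 1: 1.03. C: 1.39 > 1.03 → include.
Rate on top 2: 1.183. F: 1 < 1.183 → exclude; stop.
Optimal diet: B, C — 2 of 5 types.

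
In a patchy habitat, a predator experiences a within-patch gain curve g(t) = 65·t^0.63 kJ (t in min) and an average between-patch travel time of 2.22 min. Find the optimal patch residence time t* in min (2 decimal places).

3.78 min

By the marginal value theorem, leave when the instantaneous gain rate g'(t) equals the habitat-wide average g(t)/(T + t).
g'(t) = 0.63·65·t^-0.37. Setting 0.63·65·t^-0.37 = 65·t^0.63/(2.22+t) gives 0.63(2.22+t) = t, so 0.37·t = 0.63×2.22.
t* = 0.63×2.22/0.37 = 3.78 min.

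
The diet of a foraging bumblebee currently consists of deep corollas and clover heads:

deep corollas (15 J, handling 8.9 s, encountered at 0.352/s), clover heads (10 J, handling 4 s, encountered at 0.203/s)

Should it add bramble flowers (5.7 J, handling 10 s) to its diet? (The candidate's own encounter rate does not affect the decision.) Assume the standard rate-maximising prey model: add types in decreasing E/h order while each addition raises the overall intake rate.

No

On deep corollas and clover heads alone, R = ΣλE/(1+Σλh) = 7.31/4.945 = 1.478 J/s.
bramble flowers: E/h = 5.7/10 = 0.57 J/s.
0.57 < 1.478, so adding bramble flowers would lower the average — exclude it.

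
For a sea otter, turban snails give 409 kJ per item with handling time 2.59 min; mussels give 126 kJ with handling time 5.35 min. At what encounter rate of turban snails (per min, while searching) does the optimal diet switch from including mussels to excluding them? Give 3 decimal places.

0.068 per min

At the threshold, the rate on turban snails alone equals the profitability of mussels: λ·409/(1 + λ·2.59) = 126/5.35 = 23.55.
Rearranging, λ(409 − 23.55×2.59) = 23.55, so λ = 23.55/348 = 0.06768 per min.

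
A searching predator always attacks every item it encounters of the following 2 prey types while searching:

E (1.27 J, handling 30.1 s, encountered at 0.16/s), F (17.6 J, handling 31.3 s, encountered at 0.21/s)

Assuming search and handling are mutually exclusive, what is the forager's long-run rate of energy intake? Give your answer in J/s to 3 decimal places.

R = (0.16×1.27 + 0.21×17.6) / (1 + 0.16×30.1 + 0.21×31.3) = 3.899/12.39 = 0.3147 J/s.

0.315 J/s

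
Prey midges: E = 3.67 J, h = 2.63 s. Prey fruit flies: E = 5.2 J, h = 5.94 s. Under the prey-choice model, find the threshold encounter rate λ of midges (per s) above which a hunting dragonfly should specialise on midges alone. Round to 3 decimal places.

At the threshold, the rate on midges alone equals the profitability of fruit flies: λ·3.67/(1 + λ·2.63) = 5.2/5.94 = 0.8754.
Rearranging, λ(3.67 − 0.8754×2.63) = 0.8754, so λ = 0.8754/1.368 = 0.6401 per s.

0.640 per s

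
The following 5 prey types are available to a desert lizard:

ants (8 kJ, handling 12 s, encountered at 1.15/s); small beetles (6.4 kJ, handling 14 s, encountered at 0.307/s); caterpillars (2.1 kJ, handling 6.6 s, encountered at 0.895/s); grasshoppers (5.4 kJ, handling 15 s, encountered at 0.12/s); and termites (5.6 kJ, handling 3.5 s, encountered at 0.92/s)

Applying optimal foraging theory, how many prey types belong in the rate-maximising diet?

1

Rank by E/h (kJ/s): termites 1.6, ants 0.667, small beetles 0.457, grasshoppers 0.36, caterpillars 0.318. Include each in turn until the next type's E/h falls below the running intake rate.
Rate on top 1: 1.221. ants: 0.667 < 1.221 → exclude; stop.
Optimal diet: termites — 1 of 5 types.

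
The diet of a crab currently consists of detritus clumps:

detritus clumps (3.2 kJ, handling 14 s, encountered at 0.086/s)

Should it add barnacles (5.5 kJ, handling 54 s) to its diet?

On detritus clumps alone, R = ΣλE/(1+Σλh) = 0.2752/2.204 = 0.1249 kJ/s.
barnacles: E/h = 5.5/54 = 0.1019 kJ/s.
0.1019 < 0.1249, so adding barnacles would lower the average — exclude it.

No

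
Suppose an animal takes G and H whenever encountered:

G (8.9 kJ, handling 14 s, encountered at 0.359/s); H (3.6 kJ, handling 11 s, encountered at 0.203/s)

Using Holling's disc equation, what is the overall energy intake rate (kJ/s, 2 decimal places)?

0.48 kJ/s

R = Σλ_iE_i / (1 + Σλ_ih_i)
Numerator: 0.359×8.9 + 0.203×3.6 = 3.926
Denominator: 1 + 0.359×14 + 0.203×11 = 8.259
R = 3.926/8.259 = 0.4753 kJ/s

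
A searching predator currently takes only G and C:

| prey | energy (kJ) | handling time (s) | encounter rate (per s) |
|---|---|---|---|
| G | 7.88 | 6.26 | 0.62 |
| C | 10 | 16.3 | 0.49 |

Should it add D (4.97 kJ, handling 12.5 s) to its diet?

No

On G and C alone, R = ΣλE/(1+Σλh) = 9.786/12.87 = 0.7604 kJ/s.
D: E/h = 4.97/12.5 = 0.3976 kJ/s.
Since 0.3976 < R, time spent handling D is better spent searching.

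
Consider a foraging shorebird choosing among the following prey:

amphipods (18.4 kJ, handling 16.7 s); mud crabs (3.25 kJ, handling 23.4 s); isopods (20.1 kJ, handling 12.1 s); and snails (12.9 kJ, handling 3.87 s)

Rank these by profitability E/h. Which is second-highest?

isopods

Profitability E/h (kJ/s): amphipods = 18.4/16.7 = 1.1, mud crabs = 3.25/23.4 = 0.139, isopods = 20.1/12.1 = 1.66, snails = 12.9/3.87 = 3.33.
Ranked: snails > isopods > amphipods > mud crabs.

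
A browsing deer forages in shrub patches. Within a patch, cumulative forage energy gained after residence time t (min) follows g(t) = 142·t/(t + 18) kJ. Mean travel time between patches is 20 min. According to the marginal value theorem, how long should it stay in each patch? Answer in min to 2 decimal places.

Optimal t* satisfies g'(t*) = g(t*)/(T + t*).
g'(t) = 142·18/(t + 18)². Setting 142·18/(t+18)² = 142t/[(t+18)(20+t)] gives 18(20+t) = t(t+18), so t² = 18×20 = 360.
t* = √360 = 18.97 min.

18.97 min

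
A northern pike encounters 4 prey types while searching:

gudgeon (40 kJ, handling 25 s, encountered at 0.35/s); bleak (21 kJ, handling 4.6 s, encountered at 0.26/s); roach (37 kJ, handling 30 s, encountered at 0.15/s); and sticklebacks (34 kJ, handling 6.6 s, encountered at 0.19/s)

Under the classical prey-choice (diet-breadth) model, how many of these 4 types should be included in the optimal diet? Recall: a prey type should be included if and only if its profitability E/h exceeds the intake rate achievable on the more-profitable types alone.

2

Profitabilities (E/h, kJ/s): sticklebacks 5.15, bleak 4.57, gudgeon 1.6, roach 1.23. Add prey in this order while the next type's profitability exceeds the intake rate on those already taken.
Rate on top 1: 2.866. bleak: 4.57 > 2.866 → include.
Rate on top 2: 3.455. gudgeon: 1.6 < 3.455 → exclude; stop.
Optimal diet: sticklebacks, bleak — 2 of 4 types.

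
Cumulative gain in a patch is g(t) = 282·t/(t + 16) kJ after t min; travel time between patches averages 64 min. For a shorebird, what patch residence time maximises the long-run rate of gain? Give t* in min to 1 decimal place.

By the marginal value theorem, leave when the instantaneous gain rate g'(t) equals the habitat-wide average g(t)/(T + t).
g'(t) = 282·16/(t + 16)². Setting 282·16/(t+16)² = 282t/[(t+16)(64+t)] gives 16(64+t) = t(t+16), so t² = 16×64 = 1024.
t* = √1024 = 32 min.

32.0 min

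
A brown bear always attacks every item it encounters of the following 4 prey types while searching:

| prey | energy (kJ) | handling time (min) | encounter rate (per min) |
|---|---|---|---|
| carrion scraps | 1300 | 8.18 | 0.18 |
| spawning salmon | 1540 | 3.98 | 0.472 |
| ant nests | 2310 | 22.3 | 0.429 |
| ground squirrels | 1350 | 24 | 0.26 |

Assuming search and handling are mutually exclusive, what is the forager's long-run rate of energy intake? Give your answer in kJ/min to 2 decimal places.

114.24 kJ/min

R = Σλ_iE_i / (1 + Σλ_ih_i)
Numerator: 0.18×1300 + 0.472×1540 + 0.429×2310 + 0.26×1350 = 2303
Denominator: 1 + 0.18×8.18 + 0.472×3.98 + 0.429×22.3 + 0.26×24 = 20.16
R = 2303/20.16 = 114.2 kJ/min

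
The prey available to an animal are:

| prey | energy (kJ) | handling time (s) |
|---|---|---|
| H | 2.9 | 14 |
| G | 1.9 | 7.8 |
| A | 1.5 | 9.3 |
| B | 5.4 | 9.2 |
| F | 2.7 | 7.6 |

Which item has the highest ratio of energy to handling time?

B

In descending order of E/h:
B: 5.4/9.2 = 0.587 kJ/s
F: 2.7/7.6 = 0.355 kJ/s
G: 1.9/7.8 = 0.244 kJ/s
H: 2.9/14 = 0.207 kJ/s
A: 1.5/9.3 = 0.161 kJ/s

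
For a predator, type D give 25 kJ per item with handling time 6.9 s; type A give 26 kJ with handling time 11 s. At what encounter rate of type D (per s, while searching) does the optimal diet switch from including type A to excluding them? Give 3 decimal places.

0.272 per s

Drop type A once their profitability E₂/h₂ falls below the rate achievable on type D alone: E₂/h₂ = λE₁/(1 + λh₁).
Solve for λ: λE₁h₂ = E₂(1 + λh₁) → λ(E₁h₂ − E₂h₁) = E₂ → λ = E₂/(E₁h₂ − E₂h₁).
λ = 26/(25×11 − 26×6.9) = 26/95.6 = 0.272 per s.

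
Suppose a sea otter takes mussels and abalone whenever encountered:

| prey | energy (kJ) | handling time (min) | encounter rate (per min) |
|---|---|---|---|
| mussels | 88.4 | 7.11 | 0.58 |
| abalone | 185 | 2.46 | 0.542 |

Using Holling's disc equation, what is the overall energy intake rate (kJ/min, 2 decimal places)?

R = (0.58×88.4 + 0.542×185) / (1 + 0.58×7.11 + 0.542×2.46) = 151.5/6.457 = 23.47 kJ/min.

23.47 kJ/min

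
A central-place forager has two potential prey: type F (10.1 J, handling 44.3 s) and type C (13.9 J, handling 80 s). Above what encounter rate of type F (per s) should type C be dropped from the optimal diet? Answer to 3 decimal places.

0.072 per s

The zero-one rule: include type C iff E₂/h₂ > λE₁/(1+λh₁). Equality gives the switch point.
λE₁h₂ = E₂ + λE₂h₁ ⇒ λ = E₂/(E₁h₂ − E₂h₁) = 13.9/(808 − 615.8) = 0.07231 per s.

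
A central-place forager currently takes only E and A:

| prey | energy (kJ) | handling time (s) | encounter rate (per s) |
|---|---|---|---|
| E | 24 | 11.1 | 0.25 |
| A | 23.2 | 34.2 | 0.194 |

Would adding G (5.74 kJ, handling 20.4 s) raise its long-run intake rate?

On E and A alone, R = ΣλE/(1+Σλh) = 10.5/10.41 = 1.009 kJ/s.
G: E/h = 5.74/20.4 = 0.2814 kJ/s.
0.2814 < 1.009, so adding G would lower the average — exclude it.

No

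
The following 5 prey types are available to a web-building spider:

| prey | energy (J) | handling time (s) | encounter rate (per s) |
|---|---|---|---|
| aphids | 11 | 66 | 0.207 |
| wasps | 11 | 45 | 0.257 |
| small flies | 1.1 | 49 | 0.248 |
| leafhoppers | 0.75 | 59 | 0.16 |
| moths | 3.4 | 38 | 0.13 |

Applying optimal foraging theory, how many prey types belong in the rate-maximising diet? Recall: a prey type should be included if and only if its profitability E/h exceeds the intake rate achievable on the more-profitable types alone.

1

E/h in descending order: wasps 0.244, aphids 0.167, moths 0.0895, small flies 0.0224, leafhoppers 0.0127 J/s. The optimal diet is the largest prefix of this list for which every included type satisfies E_i/h_i > R on the types above it.
Rate on top 1: 0.225. aphids: 0.167 < 0.225 → exclude; stop.
Optimal diet: wasps — 1 of 5 types.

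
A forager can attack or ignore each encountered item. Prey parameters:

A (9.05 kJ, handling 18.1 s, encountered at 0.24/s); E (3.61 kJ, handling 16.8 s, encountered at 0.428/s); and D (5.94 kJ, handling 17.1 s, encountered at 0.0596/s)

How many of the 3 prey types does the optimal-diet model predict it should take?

1

Rank by E/h (kJ/s): A 0.5, D 0.347, E 0.215. Include each in turn until the next type's E/h falls below the running intake rate.
Rate on top 1: 0.4064. D: 0.347 < 0.4064 → exclude; stop.
Optimal diet: A — 1 of 3 types.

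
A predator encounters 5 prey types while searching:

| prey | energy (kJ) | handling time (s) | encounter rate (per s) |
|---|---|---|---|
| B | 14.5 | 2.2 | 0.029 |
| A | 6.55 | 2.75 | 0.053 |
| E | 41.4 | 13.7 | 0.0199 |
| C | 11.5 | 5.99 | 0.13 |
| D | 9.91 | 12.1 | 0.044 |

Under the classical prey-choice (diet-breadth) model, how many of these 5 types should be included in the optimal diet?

E/h in descending order: B 6.59, E 3.02, A 2.38, C 1.92, D 0.819 kJ/s. The optimal diet is the largest prefix of this list for which every included type satisfies E_i/h_i > R on the types above it.
Rate on top 1: 0.3953. E: 3.02 > 0.3953 → include.
Rate on top 2: 0.9311. A: 2.38 > 0.9311 → include.
Rate on top 3: 1.074. C: 1.92 > 1.074 → include.
Rate on top 4: 1.365. D: 0.819 < 1.365 → exclude; stop.
Optimal diet: B, E, A, C — 4 of 5 types.

4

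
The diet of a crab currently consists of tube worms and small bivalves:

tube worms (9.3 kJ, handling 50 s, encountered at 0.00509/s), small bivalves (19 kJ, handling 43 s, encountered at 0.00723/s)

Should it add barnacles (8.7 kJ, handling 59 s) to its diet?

Yes

On tube worms and small bivalves alone, R = ΣλE/(1+Σλh) = 0.1847/1.565 = 0.118 kJ/s.
Profitability of barnacles: 8.7/59 = 0.1475 kJ/s.
Since 0.1475 > R, including barnacles increases the long-run rate.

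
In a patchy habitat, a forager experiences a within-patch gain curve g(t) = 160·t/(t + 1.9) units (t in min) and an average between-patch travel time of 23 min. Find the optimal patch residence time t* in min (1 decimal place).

Optimal t* satisfies g'(t*) = g(t*)/(T + t*).
g'(t) = 160·1.9/(t + 1.9)². Setting 160·1.9/(t+1.9)² = 160t/[(t+1.9)(23+t)] gives 1.9(23+t) = t(t+1.9), so t² = 1.9×23 = 43.7.
t* = √43.7 = 6.611 min.

6.6 min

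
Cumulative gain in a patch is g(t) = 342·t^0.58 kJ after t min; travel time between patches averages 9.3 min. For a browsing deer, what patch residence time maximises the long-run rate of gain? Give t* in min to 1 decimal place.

12.8 min

Maximise g(t)/(T+t): set derivative to zero → g'(t)(T+t) = g(t).
g'(t) = 0.58·342·t^-0.42. Setting 0.58·342·t^-0.42 = 342·t^0.58/(9.3+t) gives 0.58(9.3+t) = t, so 0.42·t = 0.58×9.3.
t* = 0.58×9.3/0.42 = 12.84 min.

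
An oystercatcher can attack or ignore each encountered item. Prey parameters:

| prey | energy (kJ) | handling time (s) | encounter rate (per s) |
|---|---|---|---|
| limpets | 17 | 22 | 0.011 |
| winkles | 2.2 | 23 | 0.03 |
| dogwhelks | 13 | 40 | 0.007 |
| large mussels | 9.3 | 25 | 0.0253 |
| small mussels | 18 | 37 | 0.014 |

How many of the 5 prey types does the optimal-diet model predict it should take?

E/h in descending order: limpets 0.773, small mussels 0.486, large mussels 0.372, dogwhelks 0.325, winkles 0.0957 kJ/s. The optimal diet is the largest prefix of this list for which every included type satisfies E_i/h_i > R on the types above it.
Rate on top 1: 0.1506. small mussels: 0.486 > 0.1506 → include.
Rate on top 2: 0.2494. large mussels: 0.372 > 0.2494 → include.
Rate on top 3: 0.2818. dogwhelks: 0.325 > 0.2818 → include.
Rate on top 4: 0.2864. winkles: 0.0957 < 0.2864 → exclude; stop.
Optimal diet: limpets, small mussels, large mussels, dogwhelks — 4 of 5 types.

4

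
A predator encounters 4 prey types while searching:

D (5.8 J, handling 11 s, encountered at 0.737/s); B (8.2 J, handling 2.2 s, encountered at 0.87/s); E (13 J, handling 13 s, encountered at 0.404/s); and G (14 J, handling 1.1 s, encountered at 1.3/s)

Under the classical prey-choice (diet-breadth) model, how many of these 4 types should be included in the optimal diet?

E/h in descending order: G 12.7, B 3.73, E 1, D 0.527 J/s. The optimal diet is the largest prefix of this list for which every included type satisfies E_i/h_i > R on the types above it.
Rate on top 1: 7.49. B: 3.73 < 7.49 → exclude; stop.
Optimal diet: G — 1 of 4 types.

1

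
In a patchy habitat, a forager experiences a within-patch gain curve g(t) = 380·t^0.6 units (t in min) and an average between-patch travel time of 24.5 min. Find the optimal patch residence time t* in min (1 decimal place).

36.7 min

Maximise g(t)/(T+t): set derivative to zero → g'(t)(T+t) = g(t).
g'(t) = 0.6·380·t^-0.4. Setting 0.6·380·t^-0.4 = 380·t^0.6/(24.5+t) gives 0.6(24.5+t) = t, so 0.40·t = 0.6×24.5.
t* = 0.6×24.5/0.40 = 36.75 min.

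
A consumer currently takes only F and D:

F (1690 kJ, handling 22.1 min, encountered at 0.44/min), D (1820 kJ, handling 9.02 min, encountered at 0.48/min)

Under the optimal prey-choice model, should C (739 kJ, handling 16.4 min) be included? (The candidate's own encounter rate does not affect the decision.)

No

Current rate: (0.44×1690 + 0.48×1820)/(1 + 0.44×22.1 + 0.48×9.02) = 107.4 kJ/min.
C: E/h = 739/16.4 = 45.06 kJ/min.
Since 45.06 < R, time spent handling C is better spent searching.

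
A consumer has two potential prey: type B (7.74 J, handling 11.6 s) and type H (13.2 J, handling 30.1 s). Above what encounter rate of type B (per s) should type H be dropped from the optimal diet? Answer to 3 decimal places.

The zero-one rule: include type H iff E₂/h₂ > λE₁/(1+λh₁). Equality gives the switch point.
λE₁h₂ = E₂ + λE₂h₁ ⇒ λ = E₂/(E₁h₂ − E₂h₁) = 13.2/(233 − 153.1) = 0.1653 per s.

0.165 per s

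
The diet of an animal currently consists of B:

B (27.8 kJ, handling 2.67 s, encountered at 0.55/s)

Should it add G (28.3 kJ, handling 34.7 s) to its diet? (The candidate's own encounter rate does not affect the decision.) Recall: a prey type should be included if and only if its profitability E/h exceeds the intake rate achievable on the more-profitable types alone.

No

Intake rate on the current diet: R = (0.55×27.8) / (1 + 0.55×2.67) = 15.29/2.469 = 6.194 kJ/s.
Profitability of G: 28.3/34.7 = 0.8156 kJ/s.
0.8156 < 6.194, so adding G would lower the average — exclude it.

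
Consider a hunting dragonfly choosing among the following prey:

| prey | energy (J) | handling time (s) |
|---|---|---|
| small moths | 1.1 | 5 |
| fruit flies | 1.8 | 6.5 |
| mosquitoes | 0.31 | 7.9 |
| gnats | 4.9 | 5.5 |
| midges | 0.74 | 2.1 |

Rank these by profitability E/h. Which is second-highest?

midges

In descending order of E/h:
gnats: 4.9/5.5 = 0.891 J/s
midges: 0.74/2.1 = 0.352 J/s
fruit flies: 1.8/6.5 = 0.277 J/s
small moths: 1.1/5 = 0.22 J/s
mosquitoes: 0.31/7.9 = 0.0392 J/s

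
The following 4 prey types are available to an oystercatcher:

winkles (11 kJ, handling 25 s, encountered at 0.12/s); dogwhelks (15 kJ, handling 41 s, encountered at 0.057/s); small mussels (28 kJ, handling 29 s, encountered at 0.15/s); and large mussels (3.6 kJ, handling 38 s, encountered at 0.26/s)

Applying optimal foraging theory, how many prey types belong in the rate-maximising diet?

1

Profitabilities (E/h, kJ/s): small mussels 0.966, winkles 0.44, dogwhelks 0.366, large mussels 0.0947. Add prey in this order while the next type's profitability exceeds the intake rate on those already taken.
Rate on top 1: 0.785. winkles: 0.44 < 0.785 → exclude; stop.
Optimal diet: small mussels — 1 of 4 types.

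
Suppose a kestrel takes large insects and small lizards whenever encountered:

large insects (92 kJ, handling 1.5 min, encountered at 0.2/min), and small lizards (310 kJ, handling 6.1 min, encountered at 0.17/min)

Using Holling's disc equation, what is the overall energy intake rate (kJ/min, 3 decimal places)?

Energy encountered per unit search time: 0.2×92 + 0.17×310 = 71.1 kJ/min.
Handling time per unit search time: 0.2×1.5 + 0.17×6.1 = 1.337.
Rate = 71.1/(1 + 1.337) = 30.42 kJ/min.

30.424 kJ/min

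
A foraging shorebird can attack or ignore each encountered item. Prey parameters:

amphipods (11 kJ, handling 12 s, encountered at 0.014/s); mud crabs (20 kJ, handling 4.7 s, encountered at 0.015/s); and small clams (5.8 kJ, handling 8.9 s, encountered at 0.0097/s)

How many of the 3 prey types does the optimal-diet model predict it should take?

Profitabilities (E/h, kJ/s): mud crabs 4.26, amphipods 0.917, small clams 0.652. Add prey in this order while the next type's profitability exceeds the intake rate on those already taken.
Rate on top 1: 0.2802. amphipods: 0.917 > 0.2802 → include.
Rate on top 2: 0.3666. small clams: 0.652 > 0.3666 → include.
Optimal diet: mud crabs, amphipods, small clams — 3 of 3 types.

3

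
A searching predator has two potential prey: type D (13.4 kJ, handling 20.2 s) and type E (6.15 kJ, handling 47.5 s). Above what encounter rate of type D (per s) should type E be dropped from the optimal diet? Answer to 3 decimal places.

At the threshold, the rate on type D alone equals the profitability of type E: λ·13.4/(1 + λ·20.2) = 6.15/47.5 = 0.1295.
Rearranging, λ(13.4 − 0.1295×20.2) = 0.1295, so λ = 0.1295/10.78 = 0.01201 per s.

0.012 per s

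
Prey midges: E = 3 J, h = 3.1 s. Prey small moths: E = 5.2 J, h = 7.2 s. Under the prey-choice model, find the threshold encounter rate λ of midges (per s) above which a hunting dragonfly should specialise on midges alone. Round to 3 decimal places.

0.949 per s

At the threshold, the rate on midges alone equals the profitability of small moths: λ·3/(1 + λ·3.1) = 5.2/7.2 = 0.7222.
Rearranging, λ(3 − 0.7222×3.1) = 0.7222, so λ = 0.7222/0.7611 = 0.9489 per s.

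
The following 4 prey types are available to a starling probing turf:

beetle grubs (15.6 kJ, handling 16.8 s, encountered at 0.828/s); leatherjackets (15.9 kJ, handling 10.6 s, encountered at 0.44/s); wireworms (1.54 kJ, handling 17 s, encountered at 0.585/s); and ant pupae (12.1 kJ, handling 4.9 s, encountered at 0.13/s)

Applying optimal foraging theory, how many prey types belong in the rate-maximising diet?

Profitabilities (E/h, kJ/s): ant pupae 2.47, leatherjackets 1.5, beetle grubs 0.929, wireworms 0.0906. Add prey in this order while the next type's profitability exceeds the intake rate on those already taken.
Rate on top 1: 0.9609. leatherjackets: 1.5 > 0.9609 → include.
Rate on top 2: 1.36. beetle grubs: 0.929 < 1.36 → exclude; stop.
Optimal diet: ant pupae, leatherjackets — 2 of 4 types.

2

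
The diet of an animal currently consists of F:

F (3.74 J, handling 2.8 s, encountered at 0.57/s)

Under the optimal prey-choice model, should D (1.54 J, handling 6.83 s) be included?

On F alone, R = ΣλE/(1+Σλh) = 2.132/2.596 = 0.8212 J/s.
D: E/h = 1.54/6.83 = 0.2255 J/s.
0.2255 < 0.8212, so adding D would lower the average — exclude it.

No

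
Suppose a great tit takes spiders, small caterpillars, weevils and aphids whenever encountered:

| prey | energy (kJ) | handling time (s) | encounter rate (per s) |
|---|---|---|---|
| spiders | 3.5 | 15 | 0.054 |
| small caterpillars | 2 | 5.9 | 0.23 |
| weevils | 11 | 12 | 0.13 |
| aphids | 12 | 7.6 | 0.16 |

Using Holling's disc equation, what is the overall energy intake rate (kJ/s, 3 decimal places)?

0.673 kJ/s

R = (0.054×3.5 + 0.23×2 + 0.13×11 + 0.16×12) / (1 + 0.054×15 + 0.23×5.9 + 0.13×12 + 0.16×7.6) = 3.999/5.943 = 0.6729 kJ/s.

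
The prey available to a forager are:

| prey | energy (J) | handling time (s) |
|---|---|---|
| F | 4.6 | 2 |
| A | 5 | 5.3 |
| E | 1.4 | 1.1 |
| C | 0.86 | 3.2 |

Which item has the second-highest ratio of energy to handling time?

E

In descending order of E/h:
F: 4.6/2 = 2.3 J/s
E: 1.4/1.1 = 1.27 J/s
A: 5/5.3 = 0.943 J/s
C: 0.86/3.2 = 0.269 J/s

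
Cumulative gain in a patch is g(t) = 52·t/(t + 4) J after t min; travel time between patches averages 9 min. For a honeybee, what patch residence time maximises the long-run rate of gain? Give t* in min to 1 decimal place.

Optimal t* satisfies g'(t*) = g(t*)/(T + t*).
g'(t) = 52·4/(t + 4)². Setting 52·4/(t+4)² = 52t/[(t+4)(9+t)] gives 4(9+t) = t(t+4), so t² = 4×9 = 36.
t* = √36 = 6 min.

6.0 min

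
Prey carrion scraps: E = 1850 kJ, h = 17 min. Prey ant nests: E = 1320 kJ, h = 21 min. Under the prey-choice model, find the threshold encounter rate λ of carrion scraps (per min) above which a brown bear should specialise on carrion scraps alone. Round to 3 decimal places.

0.080 per min

The zero-one rule: include ant nests iff E₂/h₂ > λE₁/(1+λh₁). Equality gives the switch point.
λE₁h₂ = E₂ + λE₂h₁ ⇒ λ = E₂/(E₁h₂ − E₂h₁) = 1320/(3.885e+04 − 2.244e+04) = 0.08044 per min.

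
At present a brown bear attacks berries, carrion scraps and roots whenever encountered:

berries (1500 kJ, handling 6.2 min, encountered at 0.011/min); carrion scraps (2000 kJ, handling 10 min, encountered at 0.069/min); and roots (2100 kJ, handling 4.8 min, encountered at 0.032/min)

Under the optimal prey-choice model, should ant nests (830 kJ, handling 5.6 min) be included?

Yes

Intake rate on the current diet: R = (0.011×1500 + 0.069×2000 + 0.032×2100) / (1 + 0.011×6.2 + 0.069×10 + 0.032×4.8) = 221.7/1.912 = 116 kJ/min.
ant nests: E/h = 830/5.6 = 148.2 kJ/min.
148.2 > 116, so adding ant nests raises the average — include it.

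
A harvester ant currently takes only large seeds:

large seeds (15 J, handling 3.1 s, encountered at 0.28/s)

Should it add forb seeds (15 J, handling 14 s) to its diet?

Current rate: (0.28×15)/(1 + 0.28×3.1) = 2.248 J/s.
Profitability of forb seeds: 15/14 = 1.071 J/s.
1.071 < 2.248, so adding forb seeds would lower the average — exclude it.

No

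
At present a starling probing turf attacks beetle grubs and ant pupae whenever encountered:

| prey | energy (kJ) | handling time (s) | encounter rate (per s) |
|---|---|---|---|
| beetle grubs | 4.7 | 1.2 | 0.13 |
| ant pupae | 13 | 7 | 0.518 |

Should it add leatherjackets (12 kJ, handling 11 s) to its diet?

No

Current rate: (0.13×4.7 + 0.518×13)/(1 + 0.13×1.2 + 0.518×7) = 1.536 kJ/s.
Profitability of leatherjackets: 12/11 = 1.091 kJ/s.
Since 1.091 < R, time spent handling leatherjackets is better spent searching.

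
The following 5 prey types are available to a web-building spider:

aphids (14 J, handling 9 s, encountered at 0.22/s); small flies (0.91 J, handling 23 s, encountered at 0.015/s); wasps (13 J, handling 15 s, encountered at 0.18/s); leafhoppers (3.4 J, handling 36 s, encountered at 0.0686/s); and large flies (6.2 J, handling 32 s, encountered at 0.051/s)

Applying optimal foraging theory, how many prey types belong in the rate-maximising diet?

E/h in descending order: aphids 1.56, wasps 0.867, large flies 0.194, leafhoppers 0.0944, small flies 0.0396 J/s. The optimal diet is the largest prefix of this list for which every included type satisfies E_i/h_i > R on the types above it.
Rate on top 1: 1.034. wasps: 0.867 < 1.034 → exclude; stop.
Optimal diet: aphids — 1 of 5 types.

1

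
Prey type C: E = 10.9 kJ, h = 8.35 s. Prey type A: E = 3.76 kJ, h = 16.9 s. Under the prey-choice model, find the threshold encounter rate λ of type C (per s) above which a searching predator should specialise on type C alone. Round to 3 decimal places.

0.025 per s

At the threshold, the rate on type C alone equals the profitability of type A: λ·10.9/(1 + λ·8.35) = 3.76/16.9 = 0.2225.
Rearranging, λ(10.9 − 0.2225×8.35) = 0.2225, so λ = 0.2225/9.042 = 0.02461 per s.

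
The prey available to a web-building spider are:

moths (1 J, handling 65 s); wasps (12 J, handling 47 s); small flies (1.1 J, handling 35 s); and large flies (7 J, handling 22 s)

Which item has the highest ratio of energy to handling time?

large flies

In descending order of E/h:
large flies: 7/22 = 0.318 J/s
wasps: 12/47 = 0.255 J/s
small flies: 1.1/35 = 0.0314 J/s
moths: 1/65 = 0.0154 J/s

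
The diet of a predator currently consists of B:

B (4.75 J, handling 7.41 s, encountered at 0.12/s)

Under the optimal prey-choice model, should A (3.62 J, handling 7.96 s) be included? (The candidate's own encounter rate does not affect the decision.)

Yes

On B alone, R = ΣλE/(1+Σλh) = 0.57/1.889 = 0.3017 J/s.
A: E/h = 3.62/7.96 = 0.4548 J/s.
Since 0.4548 > R, including A increases the long-run rate.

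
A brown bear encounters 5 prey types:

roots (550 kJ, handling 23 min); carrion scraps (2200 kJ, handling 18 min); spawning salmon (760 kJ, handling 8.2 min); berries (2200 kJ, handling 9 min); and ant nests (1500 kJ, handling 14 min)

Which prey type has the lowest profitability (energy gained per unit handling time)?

roots

Profitability E/h (kJ/min): roots = 550/23 = 23.9, carrion scraps = 2200/18 = 122, spawning salmon = 760/8.2 = 92.7, berries = 2200/9 = 244, ant nests = 1500/14 = 107.
Ranked: berries > carrion scraps > ant nests > spawning salmon > roots.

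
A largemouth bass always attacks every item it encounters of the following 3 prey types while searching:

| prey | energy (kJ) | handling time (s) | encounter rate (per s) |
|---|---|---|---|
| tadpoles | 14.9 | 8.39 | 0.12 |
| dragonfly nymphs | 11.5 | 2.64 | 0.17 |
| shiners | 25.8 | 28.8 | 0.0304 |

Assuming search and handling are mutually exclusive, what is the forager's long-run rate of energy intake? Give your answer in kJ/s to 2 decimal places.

1.36 kJ/s

R = Σλ_iE_i / (1 + Σλ_ih_i)
Numerator: 0.12×14.9 + 0.17×11.5 + 0.0304×25.8 = 4.527
Denominator: 1 + 0.12×8.39 + 0.17×2.64 + 0.0304×28.8 = 3.331
R = 4.527/3.331 = 1.359 kJ/s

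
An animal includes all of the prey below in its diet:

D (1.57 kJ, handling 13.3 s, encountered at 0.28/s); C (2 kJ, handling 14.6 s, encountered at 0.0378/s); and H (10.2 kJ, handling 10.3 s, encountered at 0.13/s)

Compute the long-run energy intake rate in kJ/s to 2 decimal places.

0.28 kJ/s

R = Σλ_iE_i / (1 + Σλ_ih_i)
Numerator: 0.28×1.57 + 0.0378×2 + 0.13×10.2 = 1.841
Denominator: 1 + 0.28×13.3 + 0.0378×14.6 + 0.13×10.3 = 6.615
R = 1.841/6.615 = 0.2783 kJ/s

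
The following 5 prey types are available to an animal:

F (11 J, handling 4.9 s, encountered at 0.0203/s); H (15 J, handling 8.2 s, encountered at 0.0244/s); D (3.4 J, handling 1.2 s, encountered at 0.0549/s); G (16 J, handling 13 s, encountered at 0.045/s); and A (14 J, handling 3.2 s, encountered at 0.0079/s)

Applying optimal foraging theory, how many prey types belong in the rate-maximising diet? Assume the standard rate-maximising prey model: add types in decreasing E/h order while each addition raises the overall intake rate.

Rank by E/h (J/s): A 4.38, D 2.83, F 2.24, H 1.83, G 1.23. Include each in turn until the next type's E/h falls below the running intake rate.
Rate on top 1: 0.1079. D: 2.83 > 0.1079 → include.
Rate on top 2: 0.2724. F: 2.24 > 0.2724 → include.
Rate on top 3: 0.4372. H: 1.83 > 0.4372 → include.
Rate on top 4: 0.6375. G: 1.23 > 0.6375 → include.
Optimal diet: A, D, F, H, G — 5 of 5 types.

5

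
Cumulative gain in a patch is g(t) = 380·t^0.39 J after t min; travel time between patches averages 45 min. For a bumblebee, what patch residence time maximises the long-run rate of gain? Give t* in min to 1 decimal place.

28.8 min

Maximise g(t)/(T+t): set derivative to zero → g'(t)(T+t) = g(t).
g'(t) = 0.39·380·t^-0.61. Setting 0.39·380·t^-0.61 = 380·t^0.39/(45+t) gives 0.39(45+t) = t, so 0.61·t = 0.39×45.
t* = 0.39×45/0.61 = 28.77 min.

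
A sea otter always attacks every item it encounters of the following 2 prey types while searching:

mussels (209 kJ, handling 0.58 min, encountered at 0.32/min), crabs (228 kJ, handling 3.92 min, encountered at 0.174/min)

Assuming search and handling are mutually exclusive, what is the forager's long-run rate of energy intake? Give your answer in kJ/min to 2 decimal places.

Energy encountered per unit search time: 0.32×209 + 0.174×228 = 106.6 kJ/min.
Handling time per unit search time: 0.32×0.58 + 0.174×3.92 = 0.8677.
Rate = 106.6/(1 + 0.8677) = 57.05 kJ/min.

57.05 kJ/min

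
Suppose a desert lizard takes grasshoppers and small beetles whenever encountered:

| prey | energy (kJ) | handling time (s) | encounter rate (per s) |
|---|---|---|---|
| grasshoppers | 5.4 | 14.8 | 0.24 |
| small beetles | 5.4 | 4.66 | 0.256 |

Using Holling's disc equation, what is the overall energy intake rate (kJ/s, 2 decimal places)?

0.47 kJ/s

Energy encountered per unit search time: 0.24×5.4 + 0.256×5.4 = 2.678 kJ/s.
Handling time per unit search time: 0.24×14.8 + 0.256×4.66 = 4.745.
Rate = 2.678/(1 + 4.745) = 0.4662 kJ/s.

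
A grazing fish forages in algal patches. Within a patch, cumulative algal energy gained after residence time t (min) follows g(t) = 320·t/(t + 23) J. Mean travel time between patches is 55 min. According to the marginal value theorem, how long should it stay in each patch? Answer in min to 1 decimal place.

35.6 min

Optimal t* satisfies g'(t*) = g(t*)/(T + t*).
g'(t) = 320·23/(t + 23)². Setting 320·23/(t+23)² = 320t/[(t+23)(55+t)] gives 23(55+t) = t(t+23), so t² = 23×55 = 1265.
t* = √1265 = 35.57 min.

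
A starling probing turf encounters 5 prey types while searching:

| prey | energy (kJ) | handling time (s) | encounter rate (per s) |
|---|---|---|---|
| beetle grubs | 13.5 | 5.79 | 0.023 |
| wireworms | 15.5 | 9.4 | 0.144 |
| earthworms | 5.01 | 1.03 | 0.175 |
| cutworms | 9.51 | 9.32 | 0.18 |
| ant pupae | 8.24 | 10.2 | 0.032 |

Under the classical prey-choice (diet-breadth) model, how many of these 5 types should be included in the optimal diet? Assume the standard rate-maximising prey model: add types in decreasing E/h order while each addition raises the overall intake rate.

Rank by E/h (kJ/s): earthworms 4.86, beetle grubs 2.33, wireworms 1.65, cutworms 1.02, ant pupae 0.808. Include each in turn until the next type's E/h falls below the running intake rate.
Rate on top 1: 0.7429. beetle grubs: 2.33 > 0.7429 → include.
Rate on top 2: 0.9039. wireworms: 1.65 > 0.9039 → include.
Rate on top 3: 1.282. cutworms: 1.02 < 1.282 → exclude; stop.
Optimal diet: earthworms, beetle grubs, wireworms — 3 of 5 types.

3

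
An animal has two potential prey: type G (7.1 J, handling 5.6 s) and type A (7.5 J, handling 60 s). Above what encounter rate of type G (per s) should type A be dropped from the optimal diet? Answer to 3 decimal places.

At the threshold, the rate on type G alone equals the profitability of type A: λ·7.1/(1 + λ·5.6) = 7.5/60 = 0.125.
Rearranging, λ(7.1 − 0.125×5.6) = 0.125, so λ = 0.125/6.4 = 0.01953 per s.

0.020 per s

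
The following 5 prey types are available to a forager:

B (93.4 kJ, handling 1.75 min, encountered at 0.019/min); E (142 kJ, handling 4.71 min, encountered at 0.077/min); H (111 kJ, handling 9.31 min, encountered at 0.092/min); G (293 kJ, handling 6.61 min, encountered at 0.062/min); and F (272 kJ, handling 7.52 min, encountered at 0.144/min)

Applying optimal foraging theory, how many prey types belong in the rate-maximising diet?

E/h in descending order: B 53.4, G 44.3, F 36.2, E 30.1, H 11.9 kJ/min. The optimal diet is the largest prefix of this list for which every included type satisfies E_i/h_i > R on the types above it.
Rate on top 1: 1.717. G: 44.3 > 1.717 → include.
Rate on top 2: 13.82. F: 36.2 > 13.82 → include.
Rate on top 3: 23.4. E: 30.1 > 23.4 → include.
Rate on top 4: 24.25. H: 11.9 < 24.25 → exclude; stop.
Optimal diet: B, G, F, E — 4 of 5 types.

4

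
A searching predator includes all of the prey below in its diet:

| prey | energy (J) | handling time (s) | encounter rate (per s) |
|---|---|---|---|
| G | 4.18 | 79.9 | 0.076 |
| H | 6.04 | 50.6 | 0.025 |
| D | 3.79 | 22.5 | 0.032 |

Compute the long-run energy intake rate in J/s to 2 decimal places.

R = (0.076×4.18 + 0.025×6.04 + 0.032×3.79) / (1 + 0.076×79.9 + 0.025×50.6 + 0.032×22.5) = 0.59/9.057 = 0.06514 J/s.

0.07 J/s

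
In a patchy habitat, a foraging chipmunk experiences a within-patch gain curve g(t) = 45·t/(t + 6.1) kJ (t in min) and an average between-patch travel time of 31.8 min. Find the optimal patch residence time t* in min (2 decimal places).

By the marginal value theorem, leave when the instantaneous gain rate g'(t) equals the habitat-wide average g(t)/(T + t).
g'(t) = 45·6.1/(t + 6.1)². Setting 45·6.1/(t+6.1)² = 45t/[(t+6.1)(31.8+t)] gives 6.1(31.8+t) = t(t+6.1), so t² = 6.1×31.8 = 194.
t* = √194 = 13.93 min.

13.93 min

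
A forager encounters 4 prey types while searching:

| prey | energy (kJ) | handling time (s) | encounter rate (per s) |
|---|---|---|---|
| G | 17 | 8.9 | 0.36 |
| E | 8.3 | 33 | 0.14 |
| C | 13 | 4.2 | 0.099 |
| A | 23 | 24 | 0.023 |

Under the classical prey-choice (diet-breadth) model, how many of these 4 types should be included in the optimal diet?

2

Rank by E/h (kJ/s): C 3.1, G 1.91, A 0.958, E 0.252. Include each in turn until the next type's E/h falls below the running intake rate.
Rate on top 1: 0.909. G: 1.91 > 0.909 → include.
Rate on top 2: 1.603. A: 0.958 < 1.603 → exclude; stop.
Optimal diet: C, G — 2 of 4 types.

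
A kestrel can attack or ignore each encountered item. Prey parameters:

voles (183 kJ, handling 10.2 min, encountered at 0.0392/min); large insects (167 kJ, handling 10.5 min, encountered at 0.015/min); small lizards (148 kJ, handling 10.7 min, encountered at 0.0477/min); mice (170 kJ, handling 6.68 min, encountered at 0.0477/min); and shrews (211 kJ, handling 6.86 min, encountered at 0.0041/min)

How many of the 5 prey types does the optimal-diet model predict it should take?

5

E/h in descending order: shrews 30.8, mice 25.4, voles 17.9, large insects 15.9, small lizards 13.8 kJ/min. The optimal diet is the largest prefix of this list for which every included type satisfies E_i/h_i > R on the types above it.
Rate on top 1: 0.8414. mice: 25.4 > 0.8414 → include.
Rate on top 2: 6.663. voles: 17.9 > 6.663 → include.
Rate on top 3: 9.245. large insects: 15.9 > 9.245 → include.
Rate on top 4: 9.796. small lizards: 13.8 > 9.796 → include.
Optimal diet: shrews, mice, voles, large insects, small lizards — 5 of 5 types.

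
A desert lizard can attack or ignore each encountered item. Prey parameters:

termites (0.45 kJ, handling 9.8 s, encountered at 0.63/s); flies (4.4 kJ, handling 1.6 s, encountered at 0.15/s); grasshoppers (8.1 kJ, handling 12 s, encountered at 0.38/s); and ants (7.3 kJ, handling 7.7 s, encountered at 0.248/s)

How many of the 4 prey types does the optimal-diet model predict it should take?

Profitabilities (E/h, kJ/s): flies 2.75, ants 0.948, grasshoppers 0.675, termites 0.0459. Add prey in this order while the next type's profitability exceeds the intake rate on those already taken.
Rate on top 1: 0.5323. ants: 0.948 > 0.5323 → include.
Rate on top 2: 0.7844. grasshoppers: 0.675 < 0.7844 → exclude; stop.
Optimal diet: flies, ants — 2 of 4 types.

2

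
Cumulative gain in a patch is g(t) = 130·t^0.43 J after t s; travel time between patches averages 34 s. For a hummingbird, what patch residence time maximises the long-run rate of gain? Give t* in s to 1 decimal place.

By the marginal value theorem, leave when the instantaneous gain rate g'(t) equals the habitat-wide average g(t)/(T + t).
g'(t) = 0.43·130·t^-0.57. Setting 0.43·130·t^-0.57 = 130·t^0.43/(34+t) gives 0.43(34+t) = t, so 0.57·t = 0.43×34.
t* = 0.43×34/0.57 = 25.65 s.

25.6 s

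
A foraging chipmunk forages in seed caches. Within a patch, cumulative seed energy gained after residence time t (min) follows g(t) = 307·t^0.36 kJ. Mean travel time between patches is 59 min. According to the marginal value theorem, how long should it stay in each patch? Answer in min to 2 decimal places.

33.19 min

By the marginal value theorem, leave when the instantaneous gain rate g'(t) equals the habitat-wide average g(t)/(T + t).
g'(t) = 0.36·307·t^-0.64. Setting 0.36·307·t^-0.64 = 307·t^0.36/(59+t) gives 0.36(59+t) = t, so 0.64·t = 0.36×59.
t* = 0.36×59/0.64 = 33.19 min.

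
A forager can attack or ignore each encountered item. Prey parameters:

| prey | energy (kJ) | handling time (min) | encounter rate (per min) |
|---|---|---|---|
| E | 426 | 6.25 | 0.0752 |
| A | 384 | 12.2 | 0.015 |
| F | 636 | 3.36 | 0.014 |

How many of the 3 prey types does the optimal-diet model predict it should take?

3

Rank by E/h (kJ/min): F 189, E 68.2, A 31.5. Include each in turn until the next type's E/h falls below the running intake rate.
Rate on top 1: 8.504. E: 68.2 > 8.504 → include.
Rate on top 2: 26.99. A: 31.5 > 26.99 → include.
Optimal diet: F, E, A — 3 of 3 types.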